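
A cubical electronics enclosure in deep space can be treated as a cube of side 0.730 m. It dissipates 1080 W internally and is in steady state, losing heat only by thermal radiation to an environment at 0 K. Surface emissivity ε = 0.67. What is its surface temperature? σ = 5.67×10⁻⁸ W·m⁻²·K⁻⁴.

T ≈ 307 K

Steady state: internal power = radiated power, P = εσA T⁴.
Radiating area A = 6L² = 3.197 m².
T⁴ = P/(εσA) = 1080/(0.67·5.67×10⁻⁸·3.197) = 8.891×10⁹ K⁴.
T = (8.891×10⁹)^(1/4).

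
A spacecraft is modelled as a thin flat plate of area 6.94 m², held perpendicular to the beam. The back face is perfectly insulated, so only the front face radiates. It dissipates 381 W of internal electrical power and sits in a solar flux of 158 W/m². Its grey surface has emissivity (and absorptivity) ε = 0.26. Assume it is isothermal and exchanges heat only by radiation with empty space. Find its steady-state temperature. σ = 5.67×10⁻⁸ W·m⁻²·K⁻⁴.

T ≈ 284 K

At steady state, absorbed solar power + internal power = radiated power.
Absorbed: α·S·A_cross = 0.26·158·6.940 = 285.1 W (cross-section A).
Total input = 285.1 + 381 = 666.1 W.
Radiated: εσ·A_surf·T⁴ with A_surf = A = 6.940 m².
T⁴ = 666.1/(0.26·5.67×10⁻⁸·6.940) = 6.511×10⁹ K⁴.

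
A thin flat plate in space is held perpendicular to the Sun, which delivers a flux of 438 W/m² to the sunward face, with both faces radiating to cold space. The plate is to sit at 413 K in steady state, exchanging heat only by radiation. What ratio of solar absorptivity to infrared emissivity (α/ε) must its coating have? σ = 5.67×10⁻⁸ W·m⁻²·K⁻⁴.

α/ε ≈ 7.53

Balance: αS·A = εσ·2A·T⁴ ⇒ α/ε = 2σT⁴/S.
α/ε = 2·5.67×10⁻⁸·(413)⁴/438 = 2·5.67×10⁻⁸·2.909×10¹⁰/438.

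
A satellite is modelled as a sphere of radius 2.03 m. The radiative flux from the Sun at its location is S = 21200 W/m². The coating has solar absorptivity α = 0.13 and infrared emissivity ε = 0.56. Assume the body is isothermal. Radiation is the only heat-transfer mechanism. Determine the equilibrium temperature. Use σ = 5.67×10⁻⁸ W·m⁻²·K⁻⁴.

T ≈ 384 K

At equilibrium, absorbed power = emitted power.
Absorbing cross-section = πr² = 12.95 m²; emitting surface = 4πr² = 51.78 m² (ratio 4).
αS·A_cross = εσ·A_surf·T⁴  ⇒  T⁴ = αS/(ε·4σ).
T⁴ = 0.130·21200/(0.56·4·5.67×10⁻⁸) = 2.170×10¹⁰ K⁴.
T = (2.170×10¹⁰)^(1/4).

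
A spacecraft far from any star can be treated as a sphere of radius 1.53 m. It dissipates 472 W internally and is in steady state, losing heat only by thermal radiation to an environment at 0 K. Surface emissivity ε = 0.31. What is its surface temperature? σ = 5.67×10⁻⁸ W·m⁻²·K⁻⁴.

Steady state: internal power = radiated power, P = εσA T⁴.
Radiating area A = 4πr² = 29.42 m².
T⁴ = P/(εσA) = 472/(0.31·5.67×10⁻⁸·29.42) = 9.129×10⁸ K⁴.
T = (9.129×10⁸)^(1/4).

T ≈ 174 K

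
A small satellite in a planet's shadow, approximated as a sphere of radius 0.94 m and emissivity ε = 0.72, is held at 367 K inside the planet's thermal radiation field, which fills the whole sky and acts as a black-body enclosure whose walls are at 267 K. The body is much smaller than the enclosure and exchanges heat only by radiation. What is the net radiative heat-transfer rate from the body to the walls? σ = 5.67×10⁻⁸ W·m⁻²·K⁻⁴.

For a small grey body in a large enclosure: P_net = εσA(T_body⁴ − T_wall⁴).
A = 4πr² = 11.10 m²; T_body⁴ − T_wall⁴ = 1.814×10¹⁰ − 5.082×10⁹ = 1.306×10¹⁰ K⁴.
|P_net| = 0.72·5.67×10⁻⁸·11.10·1.306×10¹⁰.

P_net ≈ 5920 W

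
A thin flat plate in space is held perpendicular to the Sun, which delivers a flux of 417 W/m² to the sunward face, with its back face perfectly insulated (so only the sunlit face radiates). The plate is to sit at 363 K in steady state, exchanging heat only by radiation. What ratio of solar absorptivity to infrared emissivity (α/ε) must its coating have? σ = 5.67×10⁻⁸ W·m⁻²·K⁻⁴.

Balance: αS·A = εσ·1A·T⁴ ⇒ α/ε = σT⁴/S.
α/ε = 5.67×10⁻⁸·(363)⁴/417 = 5.67×10⁻⁸·1.736×10¹⁰/417.

α/ε ≈ 2.36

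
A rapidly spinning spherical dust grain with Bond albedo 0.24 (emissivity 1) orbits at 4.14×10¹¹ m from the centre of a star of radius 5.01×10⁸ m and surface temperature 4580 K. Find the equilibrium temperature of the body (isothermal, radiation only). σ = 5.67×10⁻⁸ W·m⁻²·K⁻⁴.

The star's surface emits σT_*⁴; at distance d the flux is S = σT_*⁴(R_*/d)².
S = 5.67×10⁻⁸·(4580)⁴·(5.01×10⁸/4.14×10¹¹)² = 36.54 W/m².
For an isothermal sphere T⁴ = (1−a)S/(4σ) = 1.224×10⁸ K⁴.

T ≈ 105 K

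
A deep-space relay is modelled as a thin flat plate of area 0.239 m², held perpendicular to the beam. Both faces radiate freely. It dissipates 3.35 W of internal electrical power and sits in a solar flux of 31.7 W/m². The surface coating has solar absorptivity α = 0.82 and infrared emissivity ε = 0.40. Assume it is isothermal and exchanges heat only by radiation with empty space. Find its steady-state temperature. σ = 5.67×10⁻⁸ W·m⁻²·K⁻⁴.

T ≈ 172 K

At steady state, absorbed solar power + internal power = radiated power.
Absorbed: α·S·A_cross = 0.82·31.7·0.2390 = 6.213 W (cross-section A).
Total input = 6.213 + 3.35 = 9.563 W.
Radiated: εσ·A_surf·T⁴ with A_surf = 2A = 0.4780 m².
T⁴ = 9.563/(0.40·5.67×10⁻⁸·0.4780) = 8.821×10⁸ K⁴.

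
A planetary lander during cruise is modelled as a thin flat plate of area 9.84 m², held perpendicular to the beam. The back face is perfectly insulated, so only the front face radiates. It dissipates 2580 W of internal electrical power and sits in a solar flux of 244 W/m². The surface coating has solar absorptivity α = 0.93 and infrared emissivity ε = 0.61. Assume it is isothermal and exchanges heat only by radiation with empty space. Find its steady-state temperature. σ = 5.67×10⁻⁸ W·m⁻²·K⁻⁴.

At steady state, absorbed solar power + internal power = radiated power.
Absorbed: α·S·A_cross = 0.93·244·9.840 = 2233 W (cross-section A).
Total input = 2233 + 2580 = 4813 W.
Radiated: εσ·A_surf·T⁴ with A_surf = A = 9.840 m².
T⁴ = 4813/(0.61·5.67×10⁻⁸·9.840) = 1.414×10¹⁰ K⁴.

T ≈ 345 K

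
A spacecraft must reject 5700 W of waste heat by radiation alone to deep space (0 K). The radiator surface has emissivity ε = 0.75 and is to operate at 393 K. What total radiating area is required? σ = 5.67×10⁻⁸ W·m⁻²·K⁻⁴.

P = εσA T⁴ ⇒ A = P/(εσT⁴).
T⁴ = 2.385×10¹⁰ K⁴.
A = 5700/(0.75 × 5.67×10⁻⁸ × 2.385×10¹⁰).

A ≈ 5.62 m²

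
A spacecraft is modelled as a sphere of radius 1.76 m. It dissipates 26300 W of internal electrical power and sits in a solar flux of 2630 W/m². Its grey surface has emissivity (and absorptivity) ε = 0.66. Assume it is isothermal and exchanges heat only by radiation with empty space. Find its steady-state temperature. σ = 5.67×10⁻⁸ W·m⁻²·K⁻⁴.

At steady state, absorbed solar power + internal power = radiated power.
Absorbed: α·S·A_cross = 0.66·2630·9.731 = 16890 W (cross-section πr²).
Total input = 16890 + 26300 = 43190 W.
Radiated: εσ·A_surf·T⁴ with A_surf = 4πr² = 38.93 m².
T⁴ = 43190/(0.66·5.67×10⁻⁸·38.93) = 2.965×10¹⁰ K⁴.

T ≈ 415 K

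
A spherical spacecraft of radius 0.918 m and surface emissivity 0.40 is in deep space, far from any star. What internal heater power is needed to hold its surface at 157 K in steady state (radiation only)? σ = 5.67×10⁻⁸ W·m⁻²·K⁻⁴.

P ≈ 146 W

P = εσ·4πr²·T⁴.
4πr² = 10.59 m²; T⁴ = 6.076×10⁸ K⁴.
P = 0.40·5.67×10⁻⁸·10.59·6.076×10⁸.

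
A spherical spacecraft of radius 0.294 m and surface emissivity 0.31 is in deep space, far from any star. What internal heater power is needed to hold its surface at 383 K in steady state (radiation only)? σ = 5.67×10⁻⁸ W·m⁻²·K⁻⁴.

P ≈ 411 W

P = εσ·4πr²·T⁴.
4πr² = 1.086 m²; T⁴ = 2.152×10¹⁰ K⁴.
P = 0.31·5.67×10⁻⁸·1.086·2.152×10¹⁰.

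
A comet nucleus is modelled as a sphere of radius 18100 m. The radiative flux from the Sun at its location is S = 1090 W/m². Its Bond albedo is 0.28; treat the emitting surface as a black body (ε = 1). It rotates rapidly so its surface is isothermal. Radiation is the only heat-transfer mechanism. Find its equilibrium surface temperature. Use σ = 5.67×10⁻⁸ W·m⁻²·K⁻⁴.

T ≈ 243 K

At equilibrium, absorbed power = emitted power.
Absorbing cross-section = πr² = 1.029×10⁹ m²; emitting surface = 4πr² = 4.117×10⁹ m² (ratio 4).
(1−a)S·A_cross = εσ·A_surf·T⁴  ⇒  T⁴ = (1−a)S/(4σ).
T⁴ = 0.720·1090/(4·5.67×10⁻⁸) = 3.460×10⁹ K⁴.
T = (3.460×10⁹)^(1/4).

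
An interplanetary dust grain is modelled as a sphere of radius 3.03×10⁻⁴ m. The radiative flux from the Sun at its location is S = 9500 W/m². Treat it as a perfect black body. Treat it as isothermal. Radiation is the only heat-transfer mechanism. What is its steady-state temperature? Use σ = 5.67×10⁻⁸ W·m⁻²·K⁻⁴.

T ≈ 452 K

At equilibrium, absorbed power = emitted power.
Absorbing cross-section = πr² = 2.884×10⁻⁷ m²; emitting surface = 4πr² = 1.154×10⁻⁶ m² (ratio 4).
S·A_cross = εσ·A_surf·T⁴  ⇒  T⁴ = S/(4σ).
T⁴ = 1.00·9500/(4·5.67×10⁻⁸) = 4.189×10¹⁰ K⁴.
T = (4.189×10¹⁰)^(1/4).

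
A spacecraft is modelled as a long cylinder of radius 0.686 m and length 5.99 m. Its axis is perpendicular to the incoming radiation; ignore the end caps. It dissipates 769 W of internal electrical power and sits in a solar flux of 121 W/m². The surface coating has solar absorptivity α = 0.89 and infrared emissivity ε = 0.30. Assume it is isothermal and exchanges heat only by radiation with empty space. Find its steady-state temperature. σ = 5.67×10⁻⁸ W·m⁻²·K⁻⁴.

At steady state, absorbed solar power + internal power = radiated power.
Absorbed: α·S·A_cross = 0.89·121·8.218 = 885.0 W (cross-section 2rL).
Total input = 885.0 + 769 = 1654 W.
Radiated: εσ·A_surf·T⁴ with A_surf = 2πrL = 25.82 m².
T⁴ = 1654/(0.30·5.67×10⁻⁸·25.82) = 3.766×10⁹ K⁴.

T ≈ 248 K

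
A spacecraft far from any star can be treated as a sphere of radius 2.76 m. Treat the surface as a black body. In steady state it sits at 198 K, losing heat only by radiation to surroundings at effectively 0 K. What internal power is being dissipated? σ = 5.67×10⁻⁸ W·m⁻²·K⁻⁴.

Steady state: P = εσA T⁴.
A = 4πr² = 95.73 m²; T⁴ = (198)⁴ = 1.537×10⁹ K⁴.
P = 1.0 × 5.67×10⁻⁸ × 95.73 × 1.537×10⁹.

P ≈ 8340 W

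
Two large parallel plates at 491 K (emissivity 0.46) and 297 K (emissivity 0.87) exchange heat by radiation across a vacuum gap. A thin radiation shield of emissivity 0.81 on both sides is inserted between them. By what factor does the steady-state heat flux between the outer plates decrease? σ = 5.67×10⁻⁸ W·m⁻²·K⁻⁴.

Without shield: q₀ = σΔ(T⁴)/(1/ε₁+1/ε₂−1) with denominator 2.323.
With shield the two gaps are in series; the resistances add: (1/ε₁+1/ε_s−1)+(1/ε_s+1/ε₂−1) = 2.408+1.384 = 3.792.
Heat-flux ratio q₀/q = 3.792/2.323.

factor ≈ 1.63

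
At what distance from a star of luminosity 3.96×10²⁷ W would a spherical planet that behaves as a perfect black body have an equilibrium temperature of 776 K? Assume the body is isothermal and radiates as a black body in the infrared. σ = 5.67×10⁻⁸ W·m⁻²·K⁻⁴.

d ≈ 6.19×10¹⁰ m

For an isothermal black-emitting sphere, (1−a)S·πr² = σ·4πr²·T⁴ ⇒ S = 4σT⁴/(1−a).
S = 4·5.67×10⁻⁸·(776)⁴/1.00 = 82240 W/m².
Flux falls as S = L/(4πd²), so d = √(L/(4πS)) = √(3.96×10²⁷/(4π·82240)).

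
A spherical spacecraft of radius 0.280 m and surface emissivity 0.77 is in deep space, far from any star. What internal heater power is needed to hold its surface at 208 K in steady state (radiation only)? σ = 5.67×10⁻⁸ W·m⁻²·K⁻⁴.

P ≈ 80.5 W

P = εσ·4πr²·T⁴.
4πr² = 0.9852 m²; T⁴ = 1.872×10⁹ K⁴.
P = 0.77·5.67×10⁻⁸·0.9852·1.872×10⁹.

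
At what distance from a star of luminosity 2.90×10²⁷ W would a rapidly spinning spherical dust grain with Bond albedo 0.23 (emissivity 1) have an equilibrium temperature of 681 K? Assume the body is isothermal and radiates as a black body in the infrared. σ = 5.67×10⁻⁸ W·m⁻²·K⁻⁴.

For an isothermal black-emitting sphere, (1−a)S·πr² = σ·4πr²·T⁴ ⇒ S = 4σT⁴/(1−a).
S = 4·5.67×10⁻⁸·(681)⁴/0.770 = 63350 W/m².
Flux falls as S = L/(4πd²), so d = √(L/(4πS)) = √(2.90×10²⁷/(4π·63350)).

d ≈ 6.04×10¹⁰ m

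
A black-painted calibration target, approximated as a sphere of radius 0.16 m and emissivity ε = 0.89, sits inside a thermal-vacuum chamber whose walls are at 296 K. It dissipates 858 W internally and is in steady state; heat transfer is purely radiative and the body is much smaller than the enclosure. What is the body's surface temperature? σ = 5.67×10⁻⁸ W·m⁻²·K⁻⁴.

For a small grey body in a large enclosure, net radiated power = εσA(T⁴ − T_w⁴).
Steady state: P = εσA(T⁴ − T_w⁴) with A = 4πr² = 0.3217 m².
T⁴ = P/(εσA) + T_w⁴ = 858/(0.89·5.67×10⁻⁸·0.3217) + (296)⁴
    = 5.285×10¹⁰ + 7.677×10⁹ = 6.053×10¹⁰ K⁴.

T ≈ 496 K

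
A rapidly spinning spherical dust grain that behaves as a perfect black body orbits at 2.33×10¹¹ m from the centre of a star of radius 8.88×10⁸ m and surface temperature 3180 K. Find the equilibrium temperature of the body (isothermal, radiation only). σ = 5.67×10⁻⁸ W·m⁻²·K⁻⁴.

The star's surface emits σT_*⁴; at distance d the flux is S = σT_*⁴(R_*/d)².
S = 5.67×10⁻⁸·(3180)⁴·(8.88×10⁸/2.33×10¹¹)² = 84.22 W/m².
For an isothermal sphere T⁴ = (1−a)S/(4σ) = 3.713×10⁸ K⁴.

T ≈ 139 K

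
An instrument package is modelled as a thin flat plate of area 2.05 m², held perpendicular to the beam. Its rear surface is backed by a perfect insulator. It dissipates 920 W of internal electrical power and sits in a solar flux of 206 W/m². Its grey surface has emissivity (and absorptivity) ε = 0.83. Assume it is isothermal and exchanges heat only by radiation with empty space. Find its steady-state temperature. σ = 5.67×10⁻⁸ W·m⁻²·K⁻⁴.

T ≈ 339 K

At steady state, absorbed solar power + internal power = radiated power.
Absorbed: α·S·A_cross = 0.83·206·2.050 = 350.5 W (cross-section A).
Total input = 350.5 + 920 = 1271 W.
Radiated: εσ·A_surf·T⁴ with A_surf = A = 2.050 m².
T⁴ = 1271/(0.83·5.67×10⁻⁸·2.050) = 1.317×10¹⁰ K⁴.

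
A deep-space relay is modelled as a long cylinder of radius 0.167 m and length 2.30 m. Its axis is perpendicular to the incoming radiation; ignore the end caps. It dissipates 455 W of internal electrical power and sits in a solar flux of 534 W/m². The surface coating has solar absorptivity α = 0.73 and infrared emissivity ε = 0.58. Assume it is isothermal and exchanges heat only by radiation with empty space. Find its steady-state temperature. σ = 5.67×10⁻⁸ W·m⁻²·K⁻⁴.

T ≈ 312 K

At steady state, absorbed solar power + internal power = radiated power.
Absorbed: α·S·A_cross = 0.73·534·0.7682 = 299.5 W (cross-section 2rL).
Total input = 299.5 + 455 = 754.5 W.
Radiated: εσ·A_surf·T⁴ with A_surf = 2πrL = 2.413 m².
T⁴ = 754.5/(0.58·5.67×10⁻⁸·2.413) = 9.506×10⁹ K⁴.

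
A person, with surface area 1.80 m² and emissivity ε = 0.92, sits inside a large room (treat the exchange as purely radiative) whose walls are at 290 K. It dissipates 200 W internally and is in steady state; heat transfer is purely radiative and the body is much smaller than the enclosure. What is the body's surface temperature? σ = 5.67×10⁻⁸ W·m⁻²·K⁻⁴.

T ≈ 310 K

For a small grey body in a large enclosure, net radiated power = εσA(T⁴ − T_w⁴).
Steady state: P = εσA(T⁴ − T_w⁴) with A = 1.80 m².
T⁴ = P/(εσA) + T_w⁴ = 200/(0.92·5.67×10⁻⁸·1.800) + (290)⁴
    = 2.130×10⁹ + 7.073×10⁹ = 9.203×10⁹ K⁴.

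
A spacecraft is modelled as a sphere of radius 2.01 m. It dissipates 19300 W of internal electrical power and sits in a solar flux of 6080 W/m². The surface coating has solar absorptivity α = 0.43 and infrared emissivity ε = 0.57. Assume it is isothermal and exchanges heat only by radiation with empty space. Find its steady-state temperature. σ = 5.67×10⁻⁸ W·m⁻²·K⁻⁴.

At steady state, absorbed solar power + internal power = radiated power.
Absorbed: α·S·A_cross = 0.43·6080·12.69 = 33180 W (cross-section πr²).
Total input = 33180 + 19300 = 52480 W.
Radiated: εσ·A_surf·T⁴ with A_surf = 4πr² = 50.77 m².
T⁴ = 52480/(0.57·5.67×10⁻⁸·50.77) = 3.199×10¹⁰ K⁴.

T ≈ 423 K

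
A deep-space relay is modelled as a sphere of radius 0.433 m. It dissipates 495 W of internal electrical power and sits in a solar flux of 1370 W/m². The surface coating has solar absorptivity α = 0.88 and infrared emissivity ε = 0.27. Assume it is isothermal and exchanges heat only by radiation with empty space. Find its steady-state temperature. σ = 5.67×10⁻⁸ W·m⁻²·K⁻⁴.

At steady state, absorbed solar power + internal power = radiated power.
Absorbed: α·S·A_cross = 0.88·1370·0.5890 = 710.1 W (cross-section πr²).
Total input = 710.1 + 495 = 1205 W.
Radiated: εσ·A_surf·T⁴ with A_surf = 4πr² = 2.356 m².
T⁴ = 1205/(0.27·5.67×10⁻⁸·2.356) = 3.341×10¹⁰ K⁴.

T ≈ 428 K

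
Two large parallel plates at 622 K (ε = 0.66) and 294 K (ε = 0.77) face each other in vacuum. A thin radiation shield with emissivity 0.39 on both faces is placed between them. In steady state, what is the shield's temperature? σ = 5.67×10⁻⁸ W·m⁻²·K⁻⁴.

T_s ≈ 525 K

In steady state the net flux on the hot side equals that on the cold side.
σ(T₁⁴−T_s⁴)/D₁ = σ(T_s⁴−T₂⁴)/D₂, with D₁ = 1/ε₁+1/ε_s−1 = 3.079, D₂ = 1/ε_s+1/ε₂−1 = 2.863.
Solve for T_s⁴: T_s⁴ = (D₂·T₁⁴ + D₁·T₂⁴)/(D₁+D₂) = 7.599×10¹⁰ K⁴.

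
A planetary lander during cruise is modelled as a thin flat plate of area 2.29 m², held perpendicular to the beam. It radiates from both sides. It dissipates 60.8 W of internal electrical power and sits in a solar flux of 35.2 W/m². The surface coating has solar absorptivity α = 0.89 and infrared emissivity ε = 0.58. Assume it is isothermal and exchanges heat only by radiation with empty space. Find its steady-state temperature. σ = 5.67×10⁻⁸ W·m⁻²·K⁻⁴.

At steady state, absorbed solar power + internal power = radiated power.
Absorbed: α·S·A_cross = 0.89·35.2·2.290 = 71.74 W (cross-section A).
Total input = 71.74 + 60.8 = 132.5 W.
Radiated: εσ·A_surf·T⁴ with A_surf = 2A = 4.580 m².
T⁴ = 132.5/(0.58·5.67×10⁻⁸·4.580) = 8.800×10⁸ K⁴.

T ≈ 172 K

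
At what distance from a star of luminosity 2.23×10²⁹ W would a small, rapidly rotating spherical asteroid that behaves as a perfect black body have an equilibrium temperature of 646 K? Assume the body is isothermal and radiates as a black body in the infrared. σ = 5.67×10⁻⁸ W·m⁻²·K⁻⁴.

d ≈ 6.70×10¹¹ m

For an isothermal black-emitting sphere, (1−a)S·πr² = σ·4πr²·T⁴ ⇒ S = 4σT⁴/(1−a).
S = 4·5.67×10⁻⁸·(646)⁴/1.00 = 39500 W/m².
Flux falls as S = L/(4πd²), so d = √(L/(4πS)) = √(2.23×10²⁹/(4π·39500)).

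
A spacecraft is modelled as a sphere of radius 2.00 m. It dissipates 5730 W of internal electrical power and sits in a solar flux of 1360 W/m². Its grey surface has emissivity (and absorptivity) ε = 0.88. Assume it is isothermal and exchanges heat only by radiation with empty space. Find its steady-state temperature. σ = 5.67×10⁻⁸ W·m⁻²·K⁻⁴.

T ≈ 302 K

At steady state, absorbed solar power + internal power = radiated power.
Absorbed: α·S·A_cross = 0.88·1360·12.57 = 15040 W (cross-section πr²).
Total input = 15040 + 5730 = 20770 W.
Radiated: εσ·A_surf·T⁴ with A_surf = 4πr² = 50.27 m².
T⁴ = 20770/(0.88·5.67×10⁻⁸·50.27) = 8.281×10⁹ K⁴.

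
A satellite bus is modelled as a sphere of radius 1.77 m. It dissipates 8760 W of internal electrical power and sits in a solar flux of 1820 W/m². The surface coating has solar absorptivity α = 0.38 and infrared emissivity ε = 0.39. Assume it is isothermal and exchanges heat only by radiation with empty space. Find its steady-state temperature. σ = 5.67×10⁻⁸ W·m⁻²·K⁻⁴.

T ≈ 366 K

At steady state, absorbed solar power + internal power = radiated power.
Absorbed: α·S·A_cross = 0.38·1820·9.842 = 6807 W (cross-section πr²).
Total input = 6807 + 8760 = 15570 W.
Radiated: εσ·A_surf·T⁴ with A_surf = 4πr² = 39.37 m².
T⁴ = 15570/(0.39·5.67×10⁻⁸·39.37) = 1.788×10¹⁰ K⁴.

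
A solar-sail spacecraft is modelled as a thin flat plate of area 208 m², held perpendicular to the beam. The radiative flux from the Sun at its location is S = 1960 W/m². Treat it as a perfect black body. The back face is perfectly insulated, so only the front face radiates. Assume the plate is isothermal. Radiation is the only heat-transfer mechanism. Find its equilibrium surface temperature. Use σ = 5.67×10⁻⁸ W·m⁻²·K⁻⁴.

T ≈ 431 K

At equilibrium, absorbed power = emitted power.
Absorbing cross-section = A = 208.0 m²; emitting surface = A = 208.0 m² (ratio 1).
S·A_cross = εσ·A_surf·T⁴  ⇒  T⁴ = S/(1σ).
T⁴ = 1.00·1960/(1·5.67×10⁻⁸) = 3.457×10¹⁰ K⁴.
T = (3.457×10¹⁰)^(1/4).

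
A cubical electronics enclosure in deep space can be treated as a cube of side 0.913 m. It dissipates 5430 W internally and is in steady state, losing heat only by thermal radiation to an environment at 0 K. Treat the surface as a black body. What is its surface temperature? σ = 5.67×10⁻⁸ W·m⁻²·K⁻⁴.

T ≈ 372 K

Steady state: internal power = radiated power, P = εσA T⁴.
Radiating area A = 6L² = 5.001 m².
T⁴ = P/(εσA) = 5430/(1.0·5.67×10⁻⁸·5.001) = 1.915×10¹⁰ K⁴.
T = (1.915×10¹⁰)^(1/4).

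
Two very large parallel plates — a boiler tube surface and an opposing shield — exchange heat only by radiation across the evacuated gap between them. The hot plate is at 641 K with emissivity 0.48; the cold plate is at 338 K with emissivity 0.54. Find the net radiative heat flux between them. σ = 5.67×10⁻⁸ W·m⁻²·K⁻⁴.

q ≈ 3010 W/m²

For two infinite grey parallel plates, q = σ(T₁⁴ − T₂⁴)/(1/ε₁ + 1/ε₂ − 1).
T₁⁴ − T₂⁴ = 1.688×10¹¹ − 1.305×10¹⁰ = 1.558×10¹¹ K⁴.
1/ε₁ + 1/ε₂ − 1 = 2.083 + 1.852 − 1 = 2.935.
q = 5.67×10⁻⁸ × 1.558×10¹¹ / 2.935.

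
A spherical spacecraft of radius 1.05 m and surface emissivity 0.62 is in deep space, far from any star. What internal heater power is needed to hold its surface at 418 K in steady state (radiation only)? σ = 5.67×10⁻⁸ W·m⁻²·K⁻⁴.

P = εσ·4πr²·T⁴.
4πr² = 13.85 m²; T⁴ = 3.053×10¹⁰ K⁴.
P = 0.62·5.67×10⁻⁸·13.85·3.053×10¹⁰.

P ≈ 14900 W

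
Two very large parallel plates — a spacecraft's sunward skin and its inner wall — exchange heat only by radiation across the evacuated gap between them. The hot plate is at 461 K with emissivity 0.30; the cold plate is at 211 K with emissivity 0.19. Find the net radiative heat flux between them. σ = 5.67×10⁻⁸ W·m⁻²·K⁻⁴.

For two infinite grey parallel plates, q = σ(T₁⁴ − T₂⁴)/(1/ε₁ + 1/ε₂ − 1).
T₁⁴ − T₂⁴ = 4.517×10¹⁰ − 1.982×10⁹ = 4.318×10¹⁰ K⁴.
1/ε₁ + 1/ε₂ − 1 = 3.333 + 5.263 − 1 = 7.596.
q = 5.67×10⁻⁸ × 4.318×10¹⁰ / 7.596.

q ≈ 322 W/m²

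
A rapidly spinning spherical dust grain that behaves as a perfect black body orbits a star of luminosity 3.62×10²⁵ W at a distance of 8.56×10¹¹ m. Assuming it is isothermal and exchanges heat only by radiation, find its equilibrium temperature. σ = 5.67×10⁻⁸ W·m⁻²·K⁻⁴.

T ≈ 64.5 K

First find the stellar flux at distance d: S = L/(4πd²) = 3.62×10²⁵/(4π·(8.56×10¹¹)²) = 3.931 W/m².
For an isothermal sphere, absorbed (1−a)S·πr² = emitted σ·4πr²·T⁴, so T⁴ = (1−a)S/(4σ).
T⁴ = 1.00·3.931/(4·5.67×10⁻⁸) = 1.733×10⁷ K⁴.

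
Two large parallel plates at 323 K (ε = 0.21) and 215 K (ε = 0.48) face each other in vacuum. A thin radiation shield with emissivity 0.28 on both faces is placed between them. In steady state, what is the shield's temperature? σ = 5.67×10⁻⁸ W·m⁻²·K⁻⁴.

In steady state the net flux on the hot side equals that on the cold side.
σ(T₁⁴−T_s⁴)/D₁ = σ(T_s⁴−T₂⁴)/D₂, with D₁ = 1/ε₁+1/ε_s−1 = 7.333, D₂ = 1/ε_s+1/ε₂−1 = 4.655.
Solve for T_s⁴: T_s⁴ = (D₂·T₁⁴ + D₁·T₂⁴)/(D₁+D₂) = 5.533×10⁹ K⁴.

T_s ≈ 273 K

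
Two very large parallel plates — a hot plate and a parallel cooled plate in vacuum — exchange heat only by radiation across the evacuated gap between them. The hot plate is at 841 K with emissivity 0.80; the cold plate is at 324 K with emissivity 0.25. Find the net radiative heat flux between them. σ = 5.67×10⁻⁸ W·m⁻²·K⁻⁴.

For two infinite grey parallel plates, q = σ(T₁⁴ − T₂⁴)/(1/ε₁ + 1/ε₂ − 1).
T₁⁴ − T₂⁴ = 5.002×10¹¹ − 1.102×10¹⁰ = 4.892×10¹¹ K⁴.
1/ε₁ + 1/ε₂ − 1 = 1.250 + 4.000 − 1 = 4.250.
q = 5.67×10⁻⁸ × 4.892×10¹¹ / 4.250.

q ≈ 6530 W/m²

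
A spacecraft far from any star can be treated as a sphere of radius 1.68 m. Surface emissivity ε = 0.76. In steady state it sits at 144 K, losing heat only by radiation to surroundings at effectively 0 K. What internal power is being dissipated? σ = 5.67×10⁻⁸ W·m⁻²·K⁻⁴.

Steady state: P = εσA T⁴.
A = 4πr² = 35.47 m²; T⁴ = (144)⁴ = 4.300×10⁸ K⁴.
P = 0.76 × 5.67×10⁻⁸ × 35.47 × 4.300×10⁸.

P ≈ 657 W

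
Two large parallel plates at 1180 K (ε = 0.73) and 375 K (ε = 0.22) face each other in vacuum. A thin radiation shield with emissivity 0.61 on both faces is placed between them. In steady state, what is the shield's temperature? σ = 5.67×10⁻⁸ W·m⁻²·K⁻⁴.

In steady state the net flux on the hot side equals that on the cold side.
σ(T₁⁴−T_s⁴)/D₁ = σ(T_s⁴−T₂⁴)/D₂, with D₁ = 1/ε₁+1/ε_s−1 = 2.009, D₂ = 1/ε_s+1/ε₂−1 = 5.185.
Solve for T_s⁴: T_s⁴ = (D₂·T₁⁴ + D₁·T₂⁴)/(D₁+D₂) = 1.403×10¹² K⁴.

T_s ≈ 1090 K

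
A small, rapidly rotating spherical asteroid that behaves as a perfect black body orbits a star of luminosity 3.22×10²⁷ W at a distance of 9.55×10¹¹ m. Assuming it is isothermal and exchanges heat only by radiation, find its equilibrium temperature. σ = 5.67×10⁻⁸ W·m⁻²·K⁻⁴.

First find the stellar flux at distance d: S = L/(4πd²) = 3.22×10²⁷/(4π·(9.55×10¹¹)²) = 281.0 W/m².
For an isothermal sphere, absorbed (1−a)S·πr² = emitted σ·4πr²·T⁴, so T⁴ = (1−a)S/(4σ).
T⁴ = 1.00·281.0/(4·5.67×10⁻⁸) = 1.239×10⁹ K⁴.

T ≈ 188 K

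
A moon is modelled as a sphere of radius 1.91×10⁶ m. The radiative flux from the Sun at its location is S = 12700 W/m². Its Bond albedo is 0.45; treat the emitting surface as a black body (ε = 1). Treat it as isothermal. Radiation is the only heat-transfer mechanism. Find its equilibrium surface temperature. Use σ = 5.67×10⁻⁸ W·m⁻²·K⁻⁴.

At equilibrium, absorbed power = emitted power.
Absorbing cross-section = πr² = 1.146×10¹³ m²; emitting surface = 4πr² = 4.584×10¹³ m² (ratio 4).
(1−a)S·A_cross = εσ·A_surf·T⁴  ⇒  T⁴ = (1−a)S/(4σ).
T⁴ = 0.550·12700/(4·5.67×10⁻⁸) = 3.080×10¹⁰ K⁴.
T = (3.080×10¹⁰)^(1/4).

T ≈ 419 K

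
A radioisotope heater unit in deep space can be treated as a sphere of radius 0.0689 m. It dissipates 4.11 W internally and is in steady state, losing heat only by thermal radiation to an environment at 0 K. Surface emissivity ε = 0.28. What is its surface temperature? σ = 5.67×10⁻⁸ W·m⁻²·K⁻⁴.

Steady state: internal power = radiated power, P = εσA T⁴.
Radiating area A = 4πr² = 0.05966 m².
T⁴ = P/(εσA) = 4.11/(0.28·5.67×10⁻⁸·0.05966) = 4.340×10⁹ K⁴.
T = (4.340×10⁹)^(1/4).

T ≈ 257 K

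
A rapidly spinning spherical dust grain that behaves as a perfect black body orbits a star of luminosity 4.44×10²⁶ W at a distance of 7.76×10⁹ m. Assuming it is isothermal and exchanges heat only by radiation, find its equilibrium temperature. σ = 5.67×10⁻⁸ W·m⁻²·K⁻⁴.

First find the stellar flux at distance d: S = L/(4πd²) = 4.44×10²⁶/(4π·(7.76×10⁹)²) = 5.867×10⁵ W/m².
For an isothermal sphere, absorbed (1−a)S·πr² = emitted σ·4πr²·T⁴, so T⁴ = (1−a)S/(4σ).
T⁴ = 1.00·5.867×10⁵/(4·5.67×10⁻⁸) = 2.587×10¹² K⁴.

T ≈ 1270 K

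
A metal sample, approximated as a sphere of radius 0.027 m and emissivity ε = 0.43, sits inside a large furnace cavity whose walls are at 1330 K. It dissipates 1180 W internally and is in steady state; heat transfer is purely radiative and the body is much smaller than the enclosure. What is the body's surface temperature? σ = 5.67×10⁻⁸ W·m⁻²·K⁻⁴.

T ≈ 1700 K

For a small grey body in a large enclosure, net radiated power = εσA(T⁴ − T_w⁴).
Steady state: P = εσA(T⁴ − T_w⁴) with A = 4πr² = 0.009161 m².
T⁴ = P/(εσA) + T_w⁴ = 1180/(0.43·5.67×10⁻⁸·0.009161) + (1330)⁴
    = 5.283×10¹² + 3.129×10¹² = 8.412×10¹² K⁴.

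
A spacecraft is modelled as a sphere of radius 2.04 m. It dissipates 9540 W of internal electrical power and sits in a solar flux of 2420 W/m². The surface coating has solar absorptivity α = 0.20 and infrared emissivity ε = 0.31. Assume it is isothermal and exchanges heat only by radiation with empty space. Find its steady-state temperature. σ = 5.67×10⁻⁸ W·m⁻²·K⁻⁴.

At steady state, absorbed solar power + internal power = radiated power.
Absorbed: α·S·A_cross = 0.20·2420·13.07 = 6328 W (cross-section πr²).
Total input = 6328 + 9540 = 15870 W.
Radiated: εσ·A_surf·T⁴ with A_surf = 4πr² = 52.30 m².
T⁴ = 15870/(0.31·5.67×10⁻⁸·52.30) = 1.726×10¹⁰ K⁴.

T ≈ 362 K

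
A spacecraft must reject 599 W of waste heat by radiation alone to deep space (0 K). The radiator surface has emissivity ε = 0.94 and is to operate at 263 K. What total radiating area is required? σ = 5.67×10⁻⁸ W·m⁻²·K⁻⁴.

P = εσA T⁴ ⇒ A = P/(εσT⁴).
T⁴ = 4.784×10⁹ K⁴.
A = 599/(0.94 × 5.67×10⁻⁸ × 4.784×10⁹).

A ≈ 2.35 m²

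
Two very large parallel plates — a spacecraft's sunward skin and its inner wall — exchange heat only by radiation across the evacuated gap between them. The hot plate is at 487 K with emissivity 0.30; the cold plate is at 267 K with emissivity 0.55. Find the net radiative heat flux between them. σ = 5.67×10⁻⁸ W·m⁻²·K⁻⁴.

q ≈ 699 W/m²

For two infinite grey parallel plates, q = σ(T₁⁴ − T₂⁴)/(1/ε₁ + 1/ε₂ − 1).
T₁⁴ − T₂⁴ = 5.625×10¹⁰ − 5.082×10⁹ = 5.117×10¹⁰ K⁴.
1/ε₁ + 1/ε₂ − 1 = 3.333 + 1.818 − 1 = 4.152.
q = 5.67×10⁻⁸ × 5.117×10¹⁰ / 4.152.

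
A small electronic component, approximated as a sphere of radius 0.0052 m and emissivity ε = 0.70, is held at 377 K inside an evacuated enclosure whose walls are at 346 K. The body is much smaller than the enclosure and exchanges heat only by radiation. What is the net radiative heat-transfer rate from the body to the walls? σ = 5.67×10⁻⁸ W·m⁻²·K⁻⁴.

P_net ≈ 0.0791 W

For a small grey body in a large enclosure: P_net = εσA(T_body⁴ − T_wall⁴).
A = 4πr² = 3.398×10⁻⁴ m²; T_body⁴ − T_wall⁴ = 2.020×10¹⁰ − 1.433×10¹⁰ = 5.869×10⁹ K⁴.
|P_net| = 0.70·5.67×10⁻⁸·3.398×10⁻⁴·5.869×10⁹.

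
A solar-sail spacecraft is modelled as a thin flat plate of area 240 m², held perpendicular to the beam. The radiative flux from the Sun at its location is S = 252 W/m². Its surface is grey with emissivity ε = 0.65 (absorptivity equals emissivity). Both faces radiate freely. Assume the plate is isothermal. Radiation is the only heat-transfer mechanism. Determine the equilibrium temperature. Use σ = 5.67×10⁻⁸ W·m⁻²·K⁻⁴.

T ≈ 217 K

At equilibrium, absorbed power = emitted power.
Absorbing cross-section = A = 240.0 m²; emitting surface = 2A = 480.0 m² (ratio 2).
εS·A_cross = εσ·A_surf·T⁴  ⇒  T⁴ = S/(2σ)   (ε cancels).
T⁴ = 252/(2·5.67×10⁻⁸) = 2.222×10⁹ K⁴.
T = (2.222×10⁹)^(1/4).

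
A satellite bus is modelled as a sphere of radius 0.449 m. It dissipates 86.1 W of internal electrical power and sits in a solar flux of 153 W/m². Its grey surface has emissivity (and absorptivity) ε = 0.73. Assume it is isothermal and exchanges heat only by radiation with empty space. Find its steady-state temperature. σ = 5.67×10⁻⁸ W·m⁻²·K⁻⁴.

T ≈ 197 K

At steady state, absorbed solar power + internal power = radiated power.
Absorbed: α·S·A_cross = 0.73·153·0.6333 = 70.74 W (cross-section πr²).
Total input = 70.74 + 86.1 = 156.8 W.
Radiated: εσ·A_surf·T⁴ with A_surf = 4πr² = 2.533 m².
T⁴ = 156.8/(0.73·5.67×10⁻⁸·2.533) = 1.496×10⁹ K⁴.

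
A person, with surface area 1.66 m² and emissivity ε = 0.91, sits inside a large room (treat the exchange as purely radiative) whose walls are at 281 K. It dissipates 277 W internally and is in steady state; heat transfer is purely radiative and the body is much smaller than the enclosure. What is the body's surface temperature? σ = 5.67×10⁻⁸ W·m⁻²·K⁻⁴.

T ≈ 312 K

For a small grey body in a large enclosure, net radiated power = εσA(T⁴ − T_w⁴).
Steady state: P = εσA(T⁴ − T_w⁴) with A = 1.66 m².
T⁴ = P/(εσA) + T_w⁴ = 277/(0.91·5.67×10⁻⁸·1.660) + (281)⁴
    = 3.234×10⁹ + 6.235×10⁹ = 9.469×10⁹ K⁴.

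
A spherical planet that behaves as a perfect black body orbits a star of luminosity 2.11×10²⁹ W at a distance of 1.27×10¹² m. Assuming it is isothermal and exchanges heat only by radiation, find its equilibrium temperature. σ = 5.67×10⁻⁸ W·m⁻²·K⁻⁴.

T ≈ 463 K

First find the stellar flux at distance d: S = L/(4πd²) = 2.11×10²⁹/(4π·(1.27×10¹²)²) = 10410 W/m².
For an isothermal sphere, absorbed (1−a)S·πr² = emitted σ·4πr²·T⁴, so T⁴ = (1−a)S/(4σ).
T⁴ = 1.00·10410/(4·5.67×10⁻⁸) = 4.590×10¹⁰ K⁴.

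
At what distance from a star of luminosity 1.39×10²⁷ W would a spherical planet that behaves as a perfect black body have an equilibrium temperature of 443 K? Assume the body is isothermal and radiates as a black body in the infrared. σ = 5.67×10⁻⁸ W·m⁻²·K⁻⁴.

d ≈ 1.13×10¹¹ m

For an isothermal black-emitting sphere, (1−a)S·πr² = σ·4πr²·T⁴ ⇒ S = 4σT⁴/(1−a).
S = 4·5.67×10⁻⁸·(443)⁴/1.00 = 8735 W/m².
Flux falls as S = L/(4πd²), so d = √(L/(4πS)) = √(1.39×10²⁷/(4π·8735)).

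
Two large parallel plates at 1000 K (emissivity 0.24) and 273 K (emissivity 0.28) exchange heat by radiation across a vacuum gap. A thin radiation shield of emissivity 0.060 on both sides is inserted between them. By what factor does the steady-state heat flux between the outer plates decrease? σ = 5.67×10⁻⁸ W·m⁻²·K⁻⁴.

factor ≈ 5.80

Without shield: q₀ = σΔ(T⁴)/(1/ε₁+1/ε₂−1) with denominator 6.738.
With shield the two gaps are in series; the resistances add: (1/ε₁+1/ε_s−1)+(1/ε_s+1/ε₂−1) = 19.83+19.24 = 39.07.
Heat-flux ratio q₀/q = 39.07/6.738.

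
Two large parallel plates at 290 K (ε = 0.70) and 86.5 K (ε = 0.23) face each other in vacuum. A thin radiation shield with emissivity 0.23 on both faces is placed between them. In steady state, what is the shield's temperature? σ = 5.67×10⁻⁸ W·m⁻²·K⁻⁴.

In steady state the net flux on the hot side equals that on the cold side.
σ(T₁⁴−T_s⁴)/D₁ = σ(T_s⁴−T₂⁴)/D₂, with D₁ = 1/ε₁+1/ε_s−1 = 4.776, D₂ = 1/ε_s+1/ε₂−1 = 7.696.
Solve for T_s⁴: T_s⁴ = (D₂·T₁⁴ + D₁·T₂⁴)/(D₁+D₂) = 4.386×10⁹ K⁴.

T_s ≈ 257 K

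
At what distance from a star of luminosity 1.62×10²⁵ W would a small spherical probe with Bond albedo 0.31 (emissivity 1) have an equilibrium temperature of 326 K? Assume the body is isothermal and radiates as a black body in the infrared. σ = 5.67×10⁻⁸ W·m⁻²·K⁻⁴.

For an isothermal black-emitting sphere, (1−a)S·πr² = σ·4πr²·T⁴ ⇒ S = 4σT⁴/(1−a).
S = 4·5.67×10⁻⁸·(326)⁴/0.690 = 3712 W/m².
Flux falls as S = L/(4πd²), so d = √(L/(4πS)) = √(1.62×10²⁵/(4π·3712)).

d ≈ 1.86×10¹⁰ m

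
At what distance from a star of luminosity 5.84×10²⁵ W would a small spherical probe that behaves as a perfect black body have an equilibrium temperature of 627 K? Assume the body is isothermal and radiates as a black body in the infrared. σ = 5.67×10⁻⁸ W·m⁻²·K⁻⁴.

For an isothermal black-emitting sphere, (1−a)S·πr² = σ·4πr²·T⁴ ⇒ S = 4σT⁴/(1−a).
S = 4·5.67×10⁻⁸·(627)⁴/1.00 = 35050 W/m².
Flux falls as S = L/(4πd²), so d = √(L/(4πS)) = √(5.84×10²⁵/(4π·35050)).

d ≈ 1.15×10¹⁰ m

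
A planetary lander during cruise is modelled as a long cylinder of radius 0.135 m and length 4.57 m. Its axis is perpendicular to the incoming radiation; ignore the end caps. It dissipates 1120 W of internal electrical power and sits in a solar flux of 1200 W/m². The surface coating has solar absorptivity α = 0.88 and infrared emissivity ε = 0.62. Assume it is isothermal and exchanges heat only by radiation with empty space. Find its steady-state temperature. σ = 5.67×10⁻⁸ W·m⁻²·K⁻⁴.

At steady state, absorbed solar power + internal power = radiated power.
Absorbed: α·S·A_cross = 0.88·1200·1.234 = 1303 W (cross-section 2rL).
Total input = 1303 + 1120 = 2423 W.
Radiated: εσ·A_surf·T⁴ with A_surf = 2πrL = 3.876 m².
T⁴ = 2423/(0.62·5.67×10⁻⁸·3.876) = 1.778×10¹⁰ K⁴.

T ≈ 365 K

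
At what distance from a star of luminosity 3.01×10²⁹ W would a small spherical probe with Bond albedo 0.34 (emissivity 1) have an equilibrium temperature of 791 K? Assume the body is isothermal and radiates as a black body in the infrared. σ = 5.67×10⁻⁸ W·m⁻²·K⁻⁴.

d ≈ 4.22×10¹¹ m

For an isothermal black-emitting sphere, (1−a)S·πr² = σ·4πr²·T⁴ ⇒ S = 4σT⁴/(1−a).
S = 4·5.67×10⁻⁸·(791)⁴/0.660 = 1.345×10⁵ W/m².
Flux falls as S = L/(4πd²), so d = √(L/(4πS)) = √(3.01×10²⁹/(4π·1.345×10⁵)).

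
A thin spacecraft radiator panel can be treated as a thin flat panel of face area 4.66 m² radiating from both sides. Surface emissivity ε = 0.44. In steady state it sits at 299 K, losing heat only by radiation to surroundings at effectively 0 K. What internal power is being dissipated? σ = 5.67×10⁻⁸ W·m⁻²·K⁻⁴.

Steady state: P = εσA T⁴.
A = 2·4.66 = 9.320 m²; T⁴ = (299)⁴ = 7.993×10⁹ K⁴.
P = 0.44 × 5.67×10⁻⁸ × 9.320 × 7.993×10⁹.

P ≈ 1860 W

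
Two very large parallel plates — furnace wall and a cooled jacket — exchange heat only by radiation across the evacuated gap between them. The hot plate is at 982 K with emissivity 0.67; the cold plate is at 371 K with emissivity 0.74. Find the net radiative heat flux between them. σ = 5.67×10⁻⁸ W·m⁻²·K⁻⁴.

For two infinite grey parallel plates, q = σ(T₁⁴ − T₂⁴)/(1/ε₁ + 1/ε₂ − 1).
T₁⁴ − T₂⁴ = 9.299×10¹¹ − 1.895×10¹⁰ = 9.110×10¹¹ K⁴.
1/ε₁ + 1/ε₂ − 1 = 1.493 + 1.351 − 1 = 1.844.
q = 5.67×10⁻⁸ × 9.110×10¹¹ / 1.844.

q ≈ 28000 W/m²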